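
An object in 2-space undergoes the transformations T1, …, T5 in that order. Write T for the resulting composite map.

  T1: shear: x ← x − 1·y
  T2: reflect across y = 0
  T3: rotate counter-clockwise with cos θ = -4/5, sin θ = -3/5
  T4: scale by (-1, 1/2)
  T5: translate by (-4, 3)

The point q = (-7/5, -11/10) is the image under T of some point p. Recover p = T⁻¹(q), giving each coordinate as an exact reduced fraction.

p = (2, -5)

T1 = [1 -1 0; 0 1 0; 0 0 1]
T2·T1 = [1 -1 0; 0 -1 0; 0 0 1]
T3·…·T1 = [-4/5 1/5 0; -3/5 7/5 0; 0 0 1]
T4·…·T1 = [4/5 -1/5 0; -3/10 7/10 0; 0 0 1]
T5·…·T1 = [4/5 -1/5 -4; -3/10 7/10 3; 0 0 1]
det M = 1/2; M⁻¹ = [7/5 2/5 22/5; 3/5 8/5 -12/5; 0 0 1]
M⁻¹ · (-7/5, -11/10)ᵀ = (2, -5)ᵀ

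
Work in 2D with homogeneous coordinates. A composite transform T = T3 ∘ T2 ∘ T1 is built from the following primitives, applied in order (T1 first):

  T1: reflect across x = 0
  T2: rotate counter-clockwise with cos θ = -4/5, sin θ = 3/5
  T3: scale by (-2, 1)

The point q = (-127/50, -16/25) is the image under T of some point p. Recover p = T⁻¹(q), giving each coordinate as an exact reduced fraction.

T1 = [-1 0 0; 0 1 0; 0 0 1]
T2·T1 = [4/5 -3/5 0; -3/5 -4/5 0; 0 0 1]
T3·…·T1 = [-8/5 6/5 0; -3/5 -4/5 0; 0 0 1]
det M = 2; M⁻¹ = [-2/5 -3/5 0; 3/10 -4/5 0; 0 0 1]
M⁻¹ · (-127/50, -16/25)ᵀ = (7/5, -1/4)ᵀ

p = (7/5, -1/4)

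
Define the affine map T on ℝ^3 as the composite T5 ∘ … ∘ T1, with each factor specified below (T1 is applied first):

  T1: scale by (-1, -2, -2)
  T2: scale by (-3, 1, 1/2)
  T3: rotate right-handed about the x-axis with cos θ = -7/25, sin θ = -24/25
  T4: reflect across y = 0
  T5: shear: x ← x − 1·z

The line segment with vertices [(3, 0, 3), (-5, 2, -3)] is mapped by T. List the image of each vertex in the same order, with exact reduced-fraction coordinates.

T1 scale by (-1, -2, -2): (3, 0, 3) → (-3, 0, -6); (-5, 2, -3) → (5, -4, 6)
T2 scale by (-3, 1, 1/2): (-3, 0, -6) → (9, 0, -3); (5, -4, 6) → (-15, -4, 3)
T3 rotate right-handed about the x-axis with cos θ = -7/25, sin θ = -24/25: (9, 0, -3) → (9, -72/25, 21/25); (-15, -4, 3) → (-15, 4, 3)
T4 reflect across y = 0: (9, -72/25, 21/25) → (9, 72/25, 21/25); (-15, 4, 3) → (-15, -4, 3)
T5 shear: x ← x − 1·z: (9, 72/25, 21/25) → (204/25, 72/25, 21/25); (-15, -4, 3) → (-18, -4, 3)

image vertices: (204/25, 72/25, 21/25), (-18, -4, 3)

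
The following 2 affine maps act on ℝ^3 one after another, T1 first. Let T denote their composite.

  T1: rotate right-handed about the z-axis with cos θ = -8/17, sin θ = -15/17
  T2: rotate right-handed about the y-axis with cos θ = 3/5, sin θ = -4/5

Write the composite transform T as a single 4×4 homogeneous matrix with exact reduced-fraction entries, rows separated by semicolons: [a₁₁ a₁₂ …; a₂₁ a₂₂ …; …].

T1 = [-8/17 15/17 0 0; -15/17 -8/17 0 0; 0 0 1 0; 0 0 0 1]
T2·T1 = [-24/85 9/17 -4/5 0; -15/17 -8/17 0 0; -32/85 12/17 3/5 0; 0 0 0 1]

T = [-24/85 9/17 -4/5 0; -15/17 -8/17 0 0; -32/85 12/17 3/5 0; 0 0 0 1]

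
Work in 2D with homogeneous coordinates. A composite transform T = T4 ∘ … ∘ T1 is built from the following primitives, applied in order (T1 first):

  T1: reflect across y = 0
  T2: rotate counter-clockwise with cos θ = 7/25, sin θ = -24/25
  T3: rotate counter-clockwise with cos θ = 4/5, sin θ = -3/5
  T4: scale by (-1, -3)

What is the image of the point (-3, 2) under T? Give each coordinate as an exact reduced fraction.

T1 reflect across y = 0: (-3, 2) → (-3, -2)
T2 rotate counter-clockwise with cos θ = 7/25, sin θ = -24/25: (-3, -2) → (-69/25, 58/25)
T3 rotate counter-clockwise with cos θ = 4/5, sin θ = -3/5: (-69/25, 58/25) → (-102/125, 439/125)
T4 scale by (-1, -3): (-102/125, 439/125) → (102/125, -1317/125)

T(p) = (102/125, -1317/125)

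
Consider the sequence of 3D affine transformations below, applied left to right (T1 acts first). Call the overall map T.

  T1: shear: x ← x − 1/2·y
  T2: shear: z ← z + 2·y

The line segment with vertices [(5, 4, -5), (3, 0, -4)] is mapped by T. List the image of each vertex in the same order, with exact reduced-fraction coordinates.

image vertices: (3, 4, 3), (3, 0, -4)

T1 shear: x ← x − 1/2·y: (5, 4, -5) → (3, 4, -5); (3, 0, -4) → (3, 0, -4)
T2 shear: z ← z + 2·y: (3, 4, -5) → (3, 4, 3); (3, 0, -4) → (3, 0, -4)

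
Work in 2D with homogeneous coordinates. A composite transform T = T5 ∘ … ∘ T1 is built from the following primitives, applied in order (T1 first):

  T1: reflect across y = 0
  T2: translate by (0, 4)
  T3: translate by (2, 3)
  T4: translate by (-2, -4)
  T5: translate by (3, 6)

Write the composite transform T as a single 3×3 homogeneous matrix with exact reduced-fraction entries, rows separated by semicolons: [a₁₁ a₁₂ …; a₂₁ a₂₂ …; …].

T1 = [1 0 0; 0 -1 0; 0 0 1]
T2·T1 = [1 0 0; 0 -1 4; 0 0 1]
T3·…·T1 = [1 0 2; 0 -1 7; 0 0 1]
T4·…·T1 = [1 0 0; 0 -1 3; 0 0 1]
T5·…·T1 = [1 0 3; 0 -1 9; 0 0 1]

T = [1 0 3; 0 -1 9; 0 0 1]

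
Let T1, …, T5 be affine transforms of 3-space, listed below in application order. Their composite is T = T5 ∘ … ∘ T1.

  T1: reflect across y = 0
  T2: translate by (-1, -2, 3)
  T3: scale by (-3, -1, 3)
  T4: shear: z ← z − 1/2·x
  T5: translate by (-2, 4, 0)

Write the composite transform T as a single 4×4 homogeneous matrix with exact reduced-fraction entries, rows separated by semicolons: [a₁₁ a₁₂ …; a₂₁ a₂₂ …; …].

T1 = [1 0 0 0; 0 -1 0 0; 0 0 1 0; 0 0 0 1]
T2·T1 = [1 0 0 -1; 0 -1 0 -2; 0 0 1 3; 0 0 0 1]
T3·…·T1 = [-3 0 0 3; 0 1 0 2; 0 0 3 9; 0 0 0 1]
T4·…·T1 = [-3 0 0 3; 0 1 0 2; 3/2 0 3 15/2; 0 0 0 1]
T5·…·T1 = [-3 0 0 1; 0 1 0 6; 3/2 0 3 15/2; 0 0 0 1]

T = [-3 0 0 1; 0 1 0 6; 3/2 0 3 15/2; 0 0 0 1]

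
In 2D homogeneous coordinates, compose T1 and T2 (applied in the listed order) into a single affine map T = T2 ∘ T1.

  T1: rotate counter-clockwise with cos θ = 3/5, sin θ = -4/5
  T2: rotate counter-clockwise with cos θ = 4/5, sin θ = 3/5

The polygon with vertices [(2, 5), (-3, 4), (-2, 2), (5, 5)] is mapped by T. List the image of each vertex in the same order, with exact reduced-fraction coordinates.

image vertices: (83/25, 106/25), (-44/25, 117/25), (-34/25, 62/25), (31/5, 17/5)

T1 rotate counter-clockwise with cos θ = 3/5, sin θ = -4/5: (2, 5) → (26/5, 7/5); (-3, 4) → (7/5, 24/5); (-2, 2) → (2/5, 14/5); (5, 5) → (7, -1)
T2 rotate counter-clockwise with cos θ = 4/5, sin θ = 3/5: (26/5, 7/5) → (83/25, 106/25); (7/5, 24/5) → (-44/25, 117/25); (2/5, 14/5) → (-34/25, 62/25); (7, -1) → (31/5, 17/5)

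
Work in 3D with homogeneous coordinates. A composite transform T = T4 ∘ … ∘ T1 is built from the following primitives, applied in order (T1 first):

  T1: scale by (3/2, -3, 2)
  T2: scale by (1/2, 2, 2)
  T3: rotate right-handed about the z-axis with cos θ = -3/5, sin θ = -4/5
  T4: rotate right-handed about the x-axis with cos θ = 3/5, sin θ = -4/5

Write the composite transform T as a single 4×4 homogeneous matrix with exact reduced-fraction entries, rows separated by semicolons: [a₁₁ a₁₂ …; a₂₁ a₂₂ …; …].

T1 = [3/2 0 0 0; 0 -3 0 0; 0 0 2 0; 0 0 0 1]
T2·T1 = [3/4 0 0 0; 0 -6 0 0; 0 0 4 0; 0 0 0 1]
T3·…·T1 = [-9/20 -24/5 0 0; -3/5 18/5 0 0; 0 0 4 0; 0 0 0 1]
T4·…·T1 = [-9/20 -24/5 0 0; -9/25 54/25 16/5 0; 12/25 -72/25 12/5 0; 0 0 0 1]

T = [-9/20 -24/5 0 0; -9/25 54/25 16/5 0; 12/25 -72/25 12/5 0; 0 0 0 1]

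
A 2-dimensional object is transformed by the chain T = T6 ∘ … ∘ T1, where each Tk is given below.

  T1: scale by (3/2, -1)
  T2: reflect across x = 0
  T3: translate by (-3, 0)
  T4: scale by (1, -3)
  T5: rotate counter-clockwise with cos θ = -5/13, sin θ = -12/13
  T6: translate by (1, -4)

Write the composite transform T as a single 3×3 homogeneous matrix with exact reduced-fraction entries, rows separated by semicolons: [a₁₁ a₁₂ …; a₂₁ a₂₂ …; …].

T = [15/26 36/13 28/13; 18/13 -15/13 -16/13; 0 0 1]

T1 = [3/2 0 0; 0 -1 0; 0 0 1]
T2·T1 = [-3/2 0 0; 0 -1 0; 0 0 1]
T3·…·T1 = [-3/2 0 -3; 0 -1 0; 0 0 1]
T4·…·T1 = [-3/2 0 -3; 0 3 0; 0 0 1]
T5·…·T1 = [15/26 36/13 15/13; 18/13 -15/13 36/13; 0 0 1]
T6·…·T1 = [15/26 36/13 28/13; 18/13 -15/13 -16/13; 0 0 1]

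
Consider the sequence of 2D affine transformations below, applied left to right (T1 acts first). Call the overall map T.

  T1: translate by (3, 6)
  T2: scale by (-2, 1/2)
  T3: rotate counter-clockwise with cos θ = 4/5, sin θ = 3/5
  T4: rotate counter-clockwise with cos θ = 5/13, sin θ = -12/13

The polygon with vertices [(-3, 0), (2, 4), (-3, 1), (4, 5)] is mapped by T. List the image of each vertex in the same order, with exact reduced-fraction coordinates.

image vertices: (99/65, 168/65), (-79/13, 122/13), (231/130, 196/65), (-241/26, 154/13)

T1 translate by (3, 6): (-3, 0) → (0, 6); (2, 4) → (5, 10); (-3, 1) → (0, 7); (4, 5) → (7, 11)
T2 scale by (-2, 1/2): (0, 6) → (0, 3); (5, 10) → (-10, 5); (0, 7) → (0, 7/2); (7, 11) → (-14, 11/2)
T3 rotate counter-clockwise with cos θ = 4/5, sin θ = 3/5: (0, 3) → (-9/5, 12/5); (-10, 5) → (-11, -2); (0, 7/2) → (-21/10, 14/5); (-14, 11/2) → (-29/2, -4)
T4 rotate counter-clockwise with cos θ = 5/13, sin θ = -12/13: (-9/5, 12/5) → (99/65, 168/65); (-11, -2) → (-79/13, 122/13); (-21/10, 14/5) → (231/130, 196/65); (-29/2, -4) → (-241/26, 154/13)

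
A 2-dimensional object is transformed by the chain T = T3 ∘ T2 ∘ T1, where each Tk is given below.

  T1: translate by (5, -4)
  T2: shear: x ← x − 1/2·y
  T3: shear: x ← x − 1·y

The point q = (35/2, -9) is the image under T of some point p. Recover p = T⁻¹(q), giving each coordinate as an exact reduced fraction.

T1 = [1 0 5; 0 1 -4; 0 0 1]
T2·T1 = [1 -1/2 7; 0 1 -4; 0 0 1]
T3·…·T1 = [1 -3/2 11; 0 1 -4; 0 0 1]
det M = 1; M⁻¹ = [1 3/2 -5; 0 1 4; 0 0 1]
M⁻¹ · (35/2, -9)ᵀ = (-1, -5)ᵀ

p = (-1, -5)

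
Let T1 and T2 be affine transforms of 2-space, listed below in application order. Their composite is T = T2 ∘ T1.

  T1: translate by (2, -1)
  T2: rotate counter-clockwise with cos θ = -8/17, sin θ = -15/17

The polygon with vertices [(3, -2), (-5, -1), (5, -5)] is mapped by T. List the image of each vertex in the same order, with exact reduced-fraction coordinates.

image vertices: (-5, -3), (-6/17, 61/17), (-146/17, -57/17)

T1 translate by (2, -1): (3, -2) → (5, -3); (-5, -1) → (-3, -2); (5, -5) → (7, -6)
T2 rotate counter-clockwise with cos θ = -8/17, sin θ = -15/17: (5, -3) → (-5, -3); (-3, -2) → (-6/17, 61/17); (7, -6) → (-146/17, -57/17)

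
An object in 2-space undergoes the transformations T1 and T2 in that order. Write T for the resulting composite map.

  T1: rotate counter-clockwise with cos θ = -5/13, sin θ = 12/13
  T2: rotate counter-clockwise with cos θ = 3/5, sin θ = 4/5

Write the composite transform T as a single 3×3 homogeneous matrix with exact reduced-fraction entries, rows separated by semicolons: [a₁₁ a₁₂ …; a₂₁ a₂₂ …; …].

T1 = [-5/13 -12/13 0; 12/13 -5/13 0; 0 0 1]
T2·T1 = [-63/65 -16/65 0; 16/65 -63/65 0; 0 0 1]

T = [-63/65 -16/65 0; 16/65 -63/65 0; 0 0 1]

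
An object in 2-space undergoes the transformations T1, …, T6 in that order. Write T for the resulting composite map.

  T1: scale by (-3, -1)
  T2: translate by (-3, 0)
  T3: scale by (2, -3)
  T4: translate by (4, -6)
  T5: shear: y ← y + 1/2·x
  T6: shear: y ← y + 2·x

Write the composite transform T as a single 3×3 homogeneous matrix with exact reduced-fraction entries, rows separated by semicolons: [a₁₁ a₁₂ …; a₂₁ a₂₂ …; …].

T1 = [-3 0 0; 0 -1 0; 0 0 1]
T2·T1 = [-3 0 -3; 0 -1 0; 0 0 1]
T3·…·T1 = [-6 0 -6; 0 3 0; 0 0 1]
T4·…·T1 = [-6 0 -2; 0 3 -6; 0 0 1]
T5·…·T1 = [-6 0 -2; -3 3 -7; 0 0 1]
T6·…·T1 = [-6 0 -2; -15 3 -11; 0 0 1]

T = [-6 0 -2; -15 3 -11; 0 0 1]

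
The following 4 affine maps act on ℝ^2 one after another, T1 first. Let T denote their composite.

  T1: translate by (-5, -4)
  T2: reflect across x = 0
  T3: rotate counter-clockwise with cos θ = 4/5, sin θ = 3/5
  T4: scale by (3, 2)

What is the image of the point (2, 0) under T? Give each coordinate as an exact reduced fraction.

T1 translate by (-5, -4): (2, 0) → (-3, -4)
T2 reflect across x = 0: (-3, -4) → (3, -4)
T3 rotate counter-clockwise with cos θ = 4/5, sin θ = 3/5: (3, -4) → (24/5, -7/5)
T4 scale by (3, 2): (24/5, -7/5) → (72/5, -14/5)

T(p) = (72/5, -14/5)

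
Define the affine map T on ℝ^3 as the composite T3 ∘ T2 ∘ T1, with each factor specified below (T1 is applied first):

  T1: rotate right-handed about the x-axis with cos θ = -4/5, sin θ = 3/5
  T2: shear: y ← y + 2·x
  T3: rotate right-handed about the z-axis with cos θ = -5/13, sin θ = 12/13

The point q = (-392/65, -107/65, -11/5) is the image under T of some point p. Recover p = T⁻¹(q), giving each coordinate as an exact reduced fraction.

T1 = [1 0 0 0; 0 -4/5 -3/5 0; 0 3/5 -4/5 0; 0 0 0 1]
T2·T1 = [1 0 0 0; 2 -4/5 -3/5 0; 0 3/5 -4/5 0; 0 0 0 1]
T3·…·T1 = [-29/13 48/65 36/65 0; 2/13 4/13 3/13 0; 0 3/5 -4/5 0; 0 0 0 1]
det M = 1; M⁻¹ = [-5/13 12/13 0 0; 8/65 116/65 3/5 0; 6/65 87/65 -4/5 0; 0 0 0 1]
M⁻¹ · (-392/65, -107/65, -11/5)ᵀ = (4/5, -5, -1)ᵀ

p = (4/5, -5, -1)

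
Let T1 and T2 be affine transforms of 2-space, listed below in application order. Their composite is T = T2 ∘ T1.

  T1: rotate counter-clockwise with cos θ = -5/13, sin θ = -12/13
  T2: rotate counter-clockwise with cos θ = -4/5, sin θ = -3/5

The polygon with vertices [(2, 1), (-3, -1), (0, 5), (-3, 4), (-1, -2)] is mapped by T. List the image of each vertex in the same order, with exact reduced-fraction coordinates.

T1 rotate counter-clockwise with cos θ = -5/13, sin θ = -12/13: (2, 1) → (2/13, -29/13); (-3, -1) → (3/13, 41/13); (0, 5) → (60/13, -25/13); (-3, 4) → (63/13, 16/13); (-1, -2) → (-19/13, 22/13)
T2 rotate counter-clockwise with cos θ = -4/5, sin θ = -3/5: (2/13, -29/13) → (-19/13, 22/13); (3/13, 41/13) → (111/65, -173/65); (60/13, -25/13) → (-63/13, -16/13); (63/13, 16/13) → (-204/65, -253/65); (-19/13, 22/13) → (142/65, -31/65)

image vertices: (-19/13, 22/13), (111/65, -173/65), (-63/13, -16/13), (-204/65, -253/65), (142/65, -31/65)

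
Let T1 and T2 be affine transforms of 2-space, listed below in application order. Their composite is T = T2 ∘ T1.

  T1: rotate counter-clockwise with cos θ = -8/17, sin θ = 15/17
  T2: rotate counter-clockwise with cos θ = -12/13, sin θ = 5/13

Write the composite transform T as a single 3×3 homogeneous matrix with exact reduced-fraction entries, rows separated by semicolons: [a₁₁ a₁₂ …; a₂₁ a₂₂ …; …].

T1 = [-8/17 -15/17 0; 15/17 -8/17 0; 0 0 1]
T2·T1 = [21/221 220/221 0; -220/221 21/221 0; 0 0 1]

T = [21/221 220/221 0; -220/221 21/221 0; 0 0 1]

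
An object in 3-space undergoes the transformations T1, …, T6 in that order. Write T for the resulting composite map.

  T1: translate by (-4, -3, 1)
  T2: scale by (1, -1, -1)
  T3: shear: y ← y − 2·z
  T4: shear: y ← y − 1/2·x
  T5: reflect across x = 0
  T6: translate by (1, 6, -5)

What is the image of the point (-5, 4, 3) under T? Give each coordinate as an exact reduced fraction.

T1 translate by (-4, -3, 1): (-5, 4, 3) → (-9, 1, 4)
T2 scale by (1, -1, -1): (-9, 1, 4) → (-9, -1, -4)
T3 shear: y ← y − 2·z: (-9, -1, -4) → (-9, 7, -4)
T4 shear: y ← y − 1/2·x: (-9, 7, -4) → (-9, 23/2, -4)
T5 reflect across x = 0: (-9, 23/2, -4) → (9, 23/2, -4)
T6 translate by (1, 6, -5): (9, 23/2, -4) → (10, 35/2, -9)

T(p) = (10, 35/2, -9)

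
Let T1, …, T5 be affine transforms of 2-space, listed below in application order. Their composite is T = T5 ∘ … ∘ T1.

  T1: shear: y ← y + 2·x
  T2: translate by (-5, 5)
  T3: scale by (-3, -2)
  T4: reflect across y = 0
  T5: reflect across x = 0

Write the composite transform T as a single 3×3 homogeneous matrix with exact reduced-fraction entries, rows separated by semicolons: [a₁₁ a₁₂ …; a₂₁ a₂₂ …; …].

T1 = [1 0 0; 2 1 0; 0 0 1]
T2·T1 = [1 0 -5; 2 1 5; 0 0 1]
T3·…·T1 = [-3 0 15; -4 -2 -10; 0 0 1]
T4·…·T1 = [-3 0 15; 4 2 10; 0 0 1]
T5·…·T1 = [3 0 -15; 4 2 10; 0 0 1]

T = [3 0 -15; 4 2 10; 0 0 1]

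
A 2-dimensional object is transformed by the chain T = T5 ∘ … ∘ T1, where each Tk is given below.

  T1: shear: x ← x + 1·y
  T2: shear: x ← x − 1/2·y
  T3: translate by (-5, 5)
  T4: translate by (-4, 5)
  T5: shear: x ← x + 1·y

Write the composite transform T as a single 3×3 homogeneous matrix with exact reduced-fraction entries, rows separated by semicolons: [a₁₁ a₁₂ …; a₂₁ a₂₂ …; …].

T = [1 3/2 1; 0 1 10; 0 0 1]

T1 = [1 1 0; 0 1 0; 0 0 1]
T2·T1 = [1 1/2 0; 0 1 0; 0 0 1]
T3·…·T1 = [1 1/2 -5; 0 1 5; 0 0 1]
T4·…·T1 = [1 1/2 -9; 0 1 10; 0 0 1]
T5·…·T1 = [1 3/2 1; 0 1 10; 0 0 1]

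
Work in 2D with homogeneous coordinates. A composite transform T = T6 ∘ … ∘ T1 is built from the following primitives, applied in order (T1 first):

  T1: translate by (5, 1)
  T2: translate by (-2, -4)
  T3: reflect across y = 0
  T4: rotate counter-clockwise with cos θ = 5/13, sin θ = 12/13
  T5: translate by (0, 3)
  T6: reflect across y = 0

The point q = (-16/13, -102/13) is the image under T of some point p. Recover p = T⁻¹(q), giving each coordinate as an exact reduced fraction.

T1 = [1 0 5; 0 1 1; 0 0 1]
T2·T1 = [1 0 3; 0 1 -3; 0 0 1]
T3·…·T1 = [1 0 3; 0 -1 3; 0 0 1]
T4·…·T1 = [5/13 12/13 -21/13; 12/13 -5/13 51/13; 0 0 1]
T5·…·T1 = [5/13 12/13 -21/13; 12/13 -5/13 90/13; 0 0 1]
T6·…·T1 = [5/13 12/13 -21/13; -12/13 5/13 -90/13; 0 0 1]
det M = 1; M⁻¹ = [5/13 -12/13 -75/13; 12/13 5/13 54/13; 0 0 1]
M⁻¹ · (-16/13, -102/13)ᵀ = (1, 0)ᵀ

p = (1, 0)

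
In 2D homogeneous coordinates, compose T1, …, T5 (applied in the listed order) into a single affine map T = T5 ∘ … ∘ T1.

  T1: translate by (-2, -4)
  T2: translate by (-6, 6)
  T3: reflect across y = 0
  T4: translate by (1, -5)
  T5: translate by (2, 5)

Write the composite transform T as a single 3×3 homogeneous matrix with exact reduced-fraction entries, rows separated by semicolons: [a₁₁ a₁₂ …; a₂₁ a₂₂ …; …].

T = [1 0 -5; 0 -1 -2; 0 0 1]

T1 = [1 0 -2; 0 1 -4; 0 0 1]
T2·T1 = [1 0 -8; 0 1 2; 0 0 1]
T3·…·T1 = [1 0 -8; 0 -1 -2; 0 0 1]
T4·…·T1 = [1 0 -7; 0 -1 -7; 0 0 1]
T5·…·T1 = [1 0 -5; 0 -1 -2; 0 0 1]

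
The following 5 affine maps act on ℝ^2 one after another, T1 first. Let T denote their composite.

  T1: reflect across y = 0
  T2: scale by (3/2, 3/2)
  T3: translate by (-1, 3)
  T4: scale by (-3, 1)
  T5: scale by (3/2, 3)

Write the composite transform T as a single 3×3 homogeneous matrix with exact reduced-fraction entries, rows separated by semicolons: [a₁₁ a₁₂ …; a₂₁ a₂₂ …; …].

T1 = [1 0 0; 0 -1 0; 0 0 1]
T2·T1 = [3/2 0 0; 0 -3/2 0; 0 0 1]
T3·…·T1 = [3/2 0 -1; 0 -3/2 3; 0 0 1]
T4·…·T1 = [-9/2 0 3; 0 -3/2 3; 0 0 1]
T5·…·T1 = [-27/4 0 9/2; 0 -9/2 9; 0 0 1]

T = [-27/4 0 9/2; 0 -9/2 9; 0 0 1]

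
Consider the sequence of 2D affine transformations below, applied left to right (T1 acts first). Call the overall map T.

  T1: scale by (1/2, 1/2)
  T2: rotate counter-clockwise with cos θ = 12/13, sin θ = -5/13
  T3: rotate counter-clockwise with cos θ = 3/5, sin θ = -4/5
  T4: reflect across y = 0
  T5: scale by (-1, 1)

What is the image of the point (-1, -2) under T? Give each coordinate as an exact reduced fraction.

T(p) = (71/65, -31/130)

T1 scale by (1/2, 1/2): (-1, -2) → (-1/2, -1)
T2 rotate counter-clockwise with cos θ = 12/13, sin θ = -5/13: (-1/2, -1) → (-11/13, -19/26)
T3 rotate counter-clockwise with cos θ = 3/5, sin θ = -4/5: (-11/13, -19/26) → (-71/65, 31/130)
T4 reflect across y = 0: (-71/65, 31/130) → (-71/65, -31/130)
T5 scale by (-1, 1): (-71/65, -31/130) → (71/65, -31/130)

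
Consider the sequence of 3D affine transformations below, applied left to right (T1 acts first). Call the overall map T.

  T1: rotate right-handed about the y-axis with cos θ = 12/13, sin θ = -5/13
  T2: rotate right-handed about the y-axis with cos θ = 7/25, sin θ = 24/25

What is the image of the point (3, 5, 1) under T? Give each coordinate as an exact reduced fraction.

T(p) = (173/65, 5, -111/65)

T1 rotate right-handed about the y-axis with cos θ = 12/13, sin θ = -5/13: (3, 5, 1) → (31/13, 5, 27/13)
T2 rotate right-handed about the y-axis with cos θ = 7/25, sin θ = 24/25: (31/13, 5, 27/13) → (173/65, 5, -111/65)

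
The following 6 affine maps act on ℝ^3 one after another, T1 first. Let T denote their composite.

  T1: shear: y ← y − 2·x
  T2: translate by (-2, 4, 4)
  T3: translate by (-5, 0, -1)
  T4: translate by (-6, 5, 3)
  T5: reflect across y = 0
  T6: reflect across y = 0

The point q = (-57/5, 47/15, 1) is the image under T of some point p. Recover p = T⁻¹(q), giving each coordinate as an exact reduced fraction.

T1 = [1 0 0 0; -2 1 0 0; 0 0 1 0; 0 0 0 1]
T2·T1 = [1 0 0 -2; -2 1 0 4; 0 0 1 4; 0 0 0 1]
T3·…·T1 = [1 0 0 -7; -2 1 0 4; 0 0 1 3; 0 0 0 1]
T4·…·T1 = [1 0 0 -13; -2 1 0 9; 0 0 1 6; 0 0 0 1]
T5·…·T1 = [1 0 0 -13; 2 -1 0 -9; 0 0 1 6; 0 0 0 1]
T6·…·T1 = [1 0 0 -13; -2 1 0 9; 0 0 1 6; 0 0 0 1]
det M = 1; M⁻¹ = [1 0 0 13; 2 1 0 17; 0 0 1 -6; 0 0 0 1]
M⁻¹ · (-57/5, 47/15, 1)ᵀ = (8/5, -8/3, -5)ᵀ

p = (8/5, -8/3, -5)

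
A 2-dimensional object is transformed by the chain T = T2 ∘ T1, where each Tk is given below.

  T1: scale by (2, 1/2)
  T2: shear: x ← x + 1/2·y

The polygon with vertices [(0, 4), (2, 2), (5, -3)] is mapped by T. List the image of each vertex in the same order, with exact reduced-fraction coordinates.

image vertices: (1, 2), (9/2, 1), (37/4, -3/2)

T1 scale by (2, 1/2): (0, 4) → (0, 2); (2, 2) → (4, 1); (5, -3) → (10, -3/2)
T2 shear: x ← x + 1/2·y: (0, 2) → (1, 2); (4, 1) → (9/2, 1); (10, -3/2) → (37/4, -3/2)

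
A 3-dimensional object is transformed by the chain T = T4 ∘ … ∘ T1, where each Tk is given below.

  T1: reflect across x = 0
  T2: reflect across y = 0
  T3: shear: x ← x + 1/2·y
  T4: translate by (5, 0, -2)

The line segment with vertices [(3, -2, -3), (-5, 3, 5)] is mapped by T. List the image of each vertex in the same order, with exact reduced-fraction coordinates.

image vertices: (3, 2, -5), (17/2, -3, 3)

T1 reflect across x = 0: (3, -2, -3) → (-3, -2, -3); (-5, 3, 5) → (5, 3, 5)
T2 reflect across y = 0: (-3, -2, -3) → (-3, 2, -3); (5, 3, 5) → (5, -3, 5)
T3 shear: x ← x + 1/2·y: (-3, 2, -3) → (-2, 2, -3); (5, -3, 5) → (7/2, -3, 5)
T4 translate by (5, 0, -2): (-2, 2, -3) → (3, 2, -5); (7/2, -3, 5) → (17/2, -3, 3)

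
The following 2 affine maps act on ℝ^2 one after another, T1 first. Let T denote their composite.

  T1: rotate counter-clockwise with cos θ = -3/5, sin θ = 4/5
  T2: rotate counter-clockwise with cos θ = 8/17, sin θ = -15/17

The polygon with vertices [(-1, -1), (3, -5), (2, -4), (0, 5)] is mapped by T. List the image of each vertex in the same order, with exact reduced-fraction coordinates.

T1 rotate counter-clockwise with cos θ = -3/5, sin θ = 4/5: (-1, -1) → (7/5, -1/5); (3, -5) → (11/5, 27/5); (2, -4) → (2, 4); (0, 5) → (-4, -3)
T2 rotate counter-clockwise with cos θ = 8/17, sin θ = -15/17: (7/5, -1/5) → (41/85, -113/85); (11/5, 27/5) → (29/5, 3/5); (2, 4) → (76/17, 2/17); (-4, -3) → (-77/17, 36/17)

image vertices: (41/85, -113/85), (29/5, 3/5), (76/17, 2/17), (-77/17, 36/17)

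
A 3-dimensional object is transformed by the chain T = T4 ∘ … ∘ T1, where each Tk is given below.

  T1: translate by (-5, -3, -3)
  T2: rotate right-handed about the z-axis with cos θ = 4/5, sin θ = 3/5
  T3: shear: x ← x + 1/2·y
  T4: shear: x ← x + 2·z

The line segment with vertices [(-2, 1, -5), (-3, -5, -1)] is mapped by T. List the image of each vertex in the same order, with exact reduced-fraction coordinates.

T1 translate by (-5, -3, -3): (-2, 1, -5) → (-7, -2, -8); (-3, -5, -1) → (-8, -8, -4)
T2 rotate right-handed about the z-axis with cos θ = 4/5, sin θ = 3/5: (-7, -2, -8) → (-22/5, -29/5, -8); (-8, -8, -4) → (-8/5, -56/5, -4)
T3 shear: x ← x + 1/2·y: (-22/5, -29/5, -8) → (-73/10, -29/5, -8); (-8/5, -56/5, -4) → (-36/5, -56/5, -4)
T4 shear: x ← x + 2·z: (-73/10, -29/5, -8) → (-233/10, -29/5, -8); (-36/5, -56/5, -4) → (-76/5, -56/5, -4)

image vertices: (-233/10, -29/5, -8), (-76/5, -56/5, -4)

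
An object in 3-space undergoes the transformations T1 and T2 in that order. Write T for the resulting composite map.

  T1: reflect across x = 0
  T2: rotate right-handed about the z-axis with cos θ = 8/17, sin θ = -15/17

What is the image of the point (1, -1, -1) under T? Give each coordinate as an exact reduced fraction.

T1 reflect across x = 0: (1, -1, -1) → (-1, -1, -1)
T2 rotate right-handed about the z-axis with cos θ = 8/17, sin θ = -15/17: (-1, -1, -1) → (-23/17, 7/17, -1)

T(p) = (-23/17, 7/17, -1)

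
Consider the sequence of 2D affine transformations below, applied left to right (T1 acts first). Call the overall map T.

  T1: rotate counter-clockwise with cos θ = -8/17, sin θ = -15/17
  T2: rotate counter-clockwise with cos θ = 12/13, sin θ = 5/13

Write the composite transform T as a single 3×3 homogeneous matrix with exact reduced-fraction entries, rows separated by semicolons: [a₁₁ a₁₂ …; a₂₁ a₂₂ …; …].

T = [-21/221 220/221 0; -220/221 -21/221 0; 0 0 1]

T1 = [-8/17 15/17 0; -15/17 -8/17 0; 0 0 1]
T2·T1 = [-21/221 220/221 0; -220/221 -21/221 0; 0 0 1]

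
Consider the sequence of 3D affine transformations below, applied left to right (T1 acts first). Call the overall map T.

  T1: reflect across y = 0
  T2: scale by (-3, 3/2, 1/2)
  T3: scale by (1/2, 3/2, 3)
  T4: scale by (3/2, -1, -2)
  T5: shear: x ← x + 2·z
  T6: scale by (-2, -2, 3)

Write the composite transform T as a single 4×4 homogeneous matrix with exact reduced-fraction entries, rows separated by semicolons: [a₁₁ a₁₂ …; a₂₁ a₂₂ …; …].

T = [9/2 0 12 0; 0 -9/2 0 0; 0 0 -9 0; 0 0 0 1]

T1 = [1 0 0 0; 0 -1 0 0; 0 0 1 0; 0 0 0 1]
T2·T1 = [-3 0 0 0; 0 -3/2 0 0; 0 0 1/2 0; 0 0 0 1]
T3·…·T1 = [-3/2 0 0 0; 0 -9/4 0 0; 0 0 3/2 0; 0 0 0 1]
T4·…·T1 = [-9/4 0 0 0; 0 9/4 0 0; 0 0 -3 0; 0 0 0 1]
T5·…·T1 = [-9/4 0 -6 0; 0 9/4 0 0; 0 0 -3 0; 0 0 0 1]
T6·…·T1 = [9/2 0 12 0; 0 -9/2 0 0; 0 0 -9 0; 0 0 0 1]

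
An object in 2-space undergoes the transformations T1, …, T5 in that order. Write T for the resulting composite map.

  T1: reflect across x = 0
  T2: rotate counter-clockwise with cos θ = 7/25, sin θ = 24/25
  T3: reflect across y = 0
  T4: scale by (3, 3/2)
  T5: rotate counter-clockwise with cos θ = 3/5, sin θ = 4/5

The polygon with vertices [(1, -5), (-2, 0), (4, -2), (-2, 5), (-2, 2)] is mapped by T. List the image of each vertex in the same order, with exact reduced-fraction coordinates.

T1 reflect across x = 0: (1, -5) → (-1, -5); (-2, 0) → (2, 0); (4, -2) → (-4, -2); (-2, 5) → (2, 5); (-2, 2) → (2, 2)
T2 rotate counter-clockwise with cos θ = 7/25, sin θ = 24/25: (-1, -5) → (113/25, -59/25); (2, 0) → (14/25, 48/25); (-4, -2) → (4/5, -22/5); (2, 5) → (-106/25, 83/25); (2, 2) → (-34/25, 62/25)
T3 reflect across y = 0: (113/25, -59/25) → (113/25, 59/25); (14/25, 48/25) → (14/25, -48/25); (4/5, -22/5) → (4/5, 22/5); (-106/25, 83/25) → (-106/25, -83/25); (-34/25, 62/25) → (-34/25, -62/25)
T4 scale by (3, 3/2): (113/25, 59/25) → (339/25, 177/50); (14/25, -48/25) → (42/25, -72/25); (4/5, 22/5) → (12/5, 33/5); (-106/25, -83/25) → (-318/25, -249/50); (-34/25, -62/25) → (-102/25, -93/25)
T5 rotate counter-clockwise with cos θ = 3/5, sin θ = 4/5: (339/25, 177/50) → (663/125, 3243/250); (42/25, -72/25) → (414/125, -48/125); (12/5, 33/5) → (-96/25, 147/25); (-318/25, -249/50) → (-456/125, -3291/250); (-102/25, -93/25) → (66/125, -687/125)

image vertices: (663/125, 3243/250), (414/125, -48/125), (-96/25, 147/25), (-456/125, -3291/250), (66/125, -687/125)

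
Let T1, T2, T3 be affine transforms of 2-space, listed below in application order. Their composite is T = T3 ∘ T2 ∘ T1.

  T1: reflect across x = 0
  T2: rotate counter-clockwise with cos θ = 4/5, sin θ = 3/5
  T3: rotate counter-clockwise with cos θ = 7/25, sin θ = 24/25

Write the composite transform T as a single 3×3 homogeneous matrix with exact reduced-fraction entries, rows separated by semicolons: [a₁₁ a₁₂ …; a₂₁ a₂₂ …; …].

T1 = [-1 0 0; 0 1 0; 0 0 1]
T2·T1 = [-4/5 -3/5 0; -3/5 4/5 0; 0 0 1]
T3·…·T1 = [44/125 -117/125 0; -117/125 -44/125 0; 0 0 1]

T = [44/125 -117/125 0; -117/125 -44/125 0; 0 0 1]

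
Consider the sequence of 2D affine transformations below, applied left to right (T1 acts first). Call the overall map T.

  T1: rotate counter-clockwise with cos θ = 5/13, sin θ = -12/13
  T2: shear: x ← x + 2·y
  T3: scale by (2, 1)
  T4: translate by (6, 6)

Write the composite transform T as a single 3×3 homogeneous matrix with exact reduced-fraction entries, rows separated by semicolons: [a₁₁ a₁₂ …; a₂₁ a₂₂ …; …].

T = [-38/13 44/13 6; -12/13 5/13 6; 0 0 1]

T1 = [5/13 12/13 0; -12/13 5/13 0; 0 0 1]
T2·T1 = [-19/13 22/13 0; -12/13 5/13 0; 0 0 1]
T3·…·T1 = [-38/13 44/13 0; -12/13 5/13 0; 0 0 1]
T4·…·T1 = [-38/13 44/13 6; -12/13 5/13 6; 0 0 1]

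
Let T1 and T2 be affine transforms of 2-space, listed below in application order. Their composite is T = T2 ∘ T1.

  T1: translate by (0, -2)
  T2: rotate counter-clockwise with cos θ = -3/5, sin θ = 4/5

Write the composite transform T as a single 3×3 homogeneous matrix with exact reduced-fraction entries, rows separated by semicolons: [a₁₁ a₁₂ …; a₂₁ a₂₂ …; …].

T = [-3/5 -4/5 8/5; 4/5 -3/5 6/5; 0 0 1]

T1 = [1 0 0; 0 1 -2; 0 0 1]
T2·T1 = [-3/5 -4/5 8/5; 4/5 -3/5 6/5; 0 0 1]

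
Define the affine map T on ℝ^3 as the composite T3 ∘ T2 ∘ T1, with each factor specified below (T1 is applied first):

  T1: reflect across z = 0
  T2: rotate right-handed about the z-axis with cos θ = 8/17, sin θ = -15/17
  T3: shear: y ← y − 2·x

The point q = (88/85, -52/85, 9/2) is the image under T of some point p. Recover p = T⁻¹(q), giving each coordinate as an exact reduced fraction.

T1 = [1 0 0 0; 0 1 0 0; 0 0 -1 0; 0 0 0 1]
T2·T1 = [8/17 15/17 0 0; -15/17 8/17 0 0; 0 0 -1 0; 0 0 0 1]
T3·…·T1 = [8/17 15/17 0 0; -31/17 -22/17 0 0; 0 0 -1 0; 0 0 0 1]
det M = -1; M⁻¹ = [-22/17 -15/17 0 0; 31/17 8/17 0 0; 0 0 -1 0; 0 0 0 1]
M⁻¹ · (88/85, -52/85, 9/2)ᵀ = (-4/5, 8/5, -9/2)ᵀ

p = (-4/5, 8/5, -9/2)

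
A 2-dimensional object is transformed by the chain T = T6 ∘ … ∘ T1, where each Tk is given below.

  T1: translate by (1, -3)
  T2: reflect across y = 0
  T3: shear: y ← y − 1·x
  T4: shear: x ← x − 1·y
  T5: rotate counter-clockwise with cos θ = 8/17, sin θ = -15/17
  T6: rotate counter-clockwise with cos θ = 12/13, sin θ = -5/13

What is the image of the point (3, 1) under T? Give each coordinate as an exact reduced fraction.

T(p) = (-314/221, -1362/221)

T1 translate by (1, -3): (3, 1) → (4, -2)
T2 reflect across y = 0: (4, -2) → (4, 2)
T3 shear: y ← y − 1·x: (4, 2) → (4, -2)
T4 shear: x ← x − 1·y: (4, -2) → (6, -2)
T5 rotate counter-clockwise with cos θ = 8/17, sin θ = -15/17: (6, -2) → (18/17, -106/17)
T6 rotate counter-clockwise with cos θ = 12/13, sin θ = -5/13: (18/17, -106/17) → (-314/221, -1362/221)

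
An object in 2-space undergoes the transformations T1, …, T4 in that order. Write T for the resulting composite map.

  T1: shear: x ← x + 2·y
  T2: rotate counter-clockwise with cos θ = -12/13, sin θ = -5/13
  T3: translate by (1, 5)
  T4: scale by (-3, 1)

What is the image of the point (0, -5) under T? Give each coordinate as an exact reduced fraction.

T(p) = (-324/13, 175/13)

T1 shear: x ← x + 2·y: (0, -5) → (-10, -5)
T2 rotate counter-clockwise with cos θ = -12/13, sin θ = -5/13: (-10, -5) → (95/13, 110/13)
T3 translate by (1, 5): (95/13, 110/13) → (108/13, 175/13)
T4 scale by (-3, 1): (108/13, 175/13) → (-324/13, 175/13)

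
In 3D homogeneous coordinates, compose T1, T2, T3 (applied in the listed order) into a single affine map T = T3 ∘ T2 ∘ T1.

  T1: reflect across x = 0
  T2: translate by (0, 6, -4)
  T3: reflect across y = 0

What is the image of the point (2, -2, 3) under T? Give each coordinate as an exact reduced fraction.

T1 reflect across x = 0: (2, -2, 3) → (-2, -2, 3)
T2 translate by (0, 6, -4): (-2, -2, 3) → (-2, 4, -1)
T3 reflect across y = 0: (-2, 4, -1) → (-2, -4, -1)

T(p) = (-2, -4, -1)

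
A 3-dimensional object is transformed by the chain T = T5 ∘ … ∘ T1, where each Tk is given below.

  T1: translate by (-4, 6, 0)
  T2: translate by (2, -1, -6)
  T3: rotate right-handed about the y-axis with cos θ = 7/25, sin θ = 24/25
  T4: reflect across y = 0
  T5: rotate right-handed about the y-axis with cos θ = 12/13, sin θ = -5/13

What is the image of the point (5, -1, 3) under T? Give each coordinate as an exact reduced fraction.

T(p) = (-147/325, -4, -1371/325)

T1 translate by (-4, 6, 0): (5, -1, 3) → (1, 5, 3)
T2 translate by (2, -1, -6): (1, 5, 3) → (3, 4, -3)
T3 rotate right-handed about the y-axis with cos θ = 7/25, sin θ = 24/25: (3, 4, -3) → (-51/25, 4, -93/25)
T4 reflect across y = 0: (-51/25, 4, -93/25) → (-51/25, -4, -93/25)
T5 rotate right-handed about the y-axis with cos θ = 12/13, sin θ = -5/13: (-51/25, -4, -93/25) → (-147/325, -4, -1371/325)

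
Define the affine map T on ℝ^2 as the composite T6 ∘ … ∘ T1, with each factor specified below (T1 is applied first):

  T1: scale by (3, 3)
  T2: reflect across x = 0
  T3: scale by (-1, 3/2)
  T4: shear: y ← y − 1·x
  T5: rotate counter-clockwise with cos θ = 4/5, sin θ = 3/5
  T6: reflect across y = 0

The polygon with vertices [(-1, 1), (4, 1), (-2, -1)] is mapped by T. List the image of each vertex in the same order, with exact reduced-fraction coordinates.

image vertices: (-69/10, -21/5), (141/10, -6/5), (-57/10, 12/5)

T1 scale by (3, 3): (-1, 1) → (-3, 3); (4, 1) → (12, 3); (-2, -1) → (-6, -3)
T2 reflect across x = 0: (-3, 3) → (3, 3); (12, 3) → (-12, 3); (-6, -3) → (6, -3)
T3 scale by (-1, 3/2): (3, 3) → (-3, 9/2); (-12, 3) → (12, 9/2); (6, -3) → (-6, -9/2)
T4 shear: y ← y − 1·x: (-3, 9/2) → (-3, 15/2); (12, 9/2) → (12, -15/2); (-6, -9/2) → (-6, 3/2)
T5 rotate counter-clockwise with cos θ = 4/5, sin θ = 3/5: (-3, 15/2) → (-69/10, 21/5); (12, -15/2) → (141/10, 6/5); (-6, 3/2) → (-57/10, -12/5)
T6 reflect across y = 0: (-69/10, 21/5) → (-69/10, -21/5); (141/10, 6/5) → (141/10, -6/5); (-57/10, -12/5) → (-57/10, 12/5)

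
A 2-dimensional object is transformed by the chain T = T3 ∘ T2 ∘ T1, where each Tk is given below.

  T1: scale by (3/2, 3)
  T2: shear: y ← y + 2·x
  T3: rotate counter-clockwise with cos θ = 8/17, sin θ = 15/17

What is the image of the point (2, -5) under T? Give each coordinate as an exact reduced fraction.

T(p) = (159/17, -27/17)

T1 scale by (3/2, 3): (2, -5) → (3, -15)
T2 shear: y ← y + 2·x: (3, -15) → (3, -9)
T3 rotate counter-clockwise with cos θ = 8/17, sin θ = 15/17: (3, -9) → (159/17, -27/17)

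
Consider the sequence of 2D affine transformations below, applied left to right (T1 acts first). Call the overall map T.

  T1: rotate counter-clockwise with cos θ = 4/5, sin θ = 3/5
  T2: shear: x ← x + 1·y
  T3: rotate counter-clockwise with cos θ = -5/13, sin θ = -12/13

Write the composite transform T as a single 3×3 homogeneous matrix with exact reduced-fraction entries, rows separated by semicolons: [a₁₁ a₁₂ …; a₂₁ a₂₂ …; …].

T = [1/65 43/65 0; -99/65 -32/65 0; 0 0 1]

T1 = [4/5 -3/5 0; 3/5 4/5 0; 0 0 1]
T2·T1 = [7/5 1/5 0; 3/5 4/5 0; 0 0 1]
T3·…·T1 = [1/65 43/65 0; -99/65 -32/65 0; 0 0 1]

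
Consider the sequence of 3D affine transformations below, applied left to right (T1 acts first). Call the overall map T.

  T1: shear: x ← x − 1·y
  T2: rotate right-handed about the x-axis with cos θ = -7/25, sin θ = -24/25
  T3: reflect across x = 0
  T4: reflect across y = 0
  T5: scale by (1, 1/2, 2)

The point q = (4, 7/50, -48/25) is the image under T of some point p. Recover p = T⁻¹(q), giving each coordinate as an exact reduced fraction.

T1 = [1 -1 0 0; 0 1 0 0; 0 0 1 0; 0 0 0 1]
T2·T1 = [1 -1 0 0; 0 -7/25 24/25 0; 0 -24/25 -7/25 0; 0 0 0 1]
T3·…·T1 = [-1 1 0 0; 0 -7/25 24/25 0; 0 -24/25 -7/25 0; 0 0 0 1]
T4·…·T1 = [-1 1 0 0; 0 7/25 -24/25 0; 0 -24/25 -7/25 0; 0 0 0 1]
T5·…·T1 = [-1 1 0 0; 0 7/50 -12/25 0; 0 -48/25 -14/25 0; 0 0 0 1]
det M = 1; M⁻¹ = [-1 14/25 -12/25 0; 0 14/25 -12/25 0; 0 -48/25 -7/50 0; 0 0 0 1]
M⁻¹ · (4, 7/50, -48/25)ᵀ = (-3, 1, 0)ᵀ

p = (-3, 1, 0)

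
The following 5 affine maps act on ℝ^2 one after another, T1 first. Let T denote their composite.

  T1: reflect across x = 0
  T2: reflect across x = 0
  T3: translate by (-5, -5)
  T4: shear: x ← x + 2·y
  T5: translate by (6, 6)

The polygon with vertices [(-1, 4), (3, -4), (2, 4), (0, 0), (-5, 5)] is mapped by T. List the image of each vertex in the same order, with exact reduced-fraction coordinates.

T1 reflect across x = 0: (-1, 4) → (1, 4); (3, -4) → (-3, -4); (2, 4) → (-2, 4); (0, 0) → (0, 0); (-5, 5) → (5, 5)
T2 reflect across x = 0: (1, 4) → (-1, 4); (-3, -4) → (3, -4); (-2, 4) → (2, 4); (0, 0) → (0, 0); (5, 5) → (-5, 5)
T3 translate by (-5, -5): (-1, 4) → (-6, -1); (3, -4) → (-2, -9); (2, 4) → (-3, -1); (0, 0) → (-5, -5); (-5, 5) → (-10, 0)
T4 shear: x ← x + 2·y: (-6, -1) → (-8, -1); (-2, -9) → (-20, -9); (-3, -1) → (-5, -1); (-5, -5) → (-15, -5); (-10, 0) → (-10, 0)
T5 translate by (6, 6): (-8, -1) → (-2, 5); (-20, -9) → (-14, -3); (-5, -1) → (1, 5); (-15, -5) → (-9, 1); (-10, 0) → (-4, 6)

image vertices: (-2, 5), (-14, -3), (1, 5), (-9, 1), (-4, 6)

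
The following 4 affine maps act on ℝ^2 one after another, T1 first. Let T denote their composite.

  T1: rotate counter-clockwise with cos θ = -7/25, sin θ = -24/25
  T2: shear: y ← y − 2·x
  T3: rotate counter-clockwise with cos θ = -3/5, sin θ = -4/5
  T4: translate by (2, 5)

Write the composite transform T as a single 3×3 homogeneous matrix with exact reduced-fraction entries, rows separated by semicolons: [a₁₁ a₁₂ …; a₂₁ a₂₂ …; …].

T = [-19/125 -292/125 2; 58/125 69/125 5; 0 0 1]

T1 = [-7/25 24/25 0; -24/25 -7/25 0; 0 0 1]
T2·T1 = [-7/25 24/25 0; -2/5 -11/5 0; 0 0 1]
T3·…·T1 = [-19/125 -292/125 0; 58/125 69/125 0; 0 0 1]
T4·…·T1 = [-19/125 -292/125 2; 58/125 69/125 5; 0 0 1]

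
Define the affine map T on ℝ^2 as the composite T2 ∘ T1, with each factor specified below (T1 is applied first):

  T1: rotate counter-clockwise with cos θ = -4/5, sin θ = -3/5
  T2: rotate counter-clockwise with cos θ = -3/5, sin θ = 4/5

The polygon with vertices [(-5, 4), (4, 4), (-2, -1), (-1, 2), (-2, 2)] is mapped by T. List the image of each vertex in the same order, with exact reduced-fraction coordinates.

image vertices: (-92/25, 131/25), (124/25, 68/25), (-11/5, -2/5), (-2/5, 11/5), (-34/25, 62/25)

T1 rotate counter-clockwise with cos θ = -4/5, sin θ = -3/5: (-5, 4) → (32/5, -1/5); (4, 4) → (-4/5, -28/5); (-2, -1) → (1, 2); (-1, 2) → (2, -1); (-2, 2) → (14/5, -2/5)
T2 rotate counter-clockwise with cos θ = -3/5, sin θ = 4/5: (32/5, -1/5) → (-92/25, 131/25); (-4/5, -28/5) → (124/25, 68/25); (1, 2) → (-11/5, -2/5); (2, -1) → (-2/5, 11/5); (14/5, -2/5) → (-34/25, 62/25)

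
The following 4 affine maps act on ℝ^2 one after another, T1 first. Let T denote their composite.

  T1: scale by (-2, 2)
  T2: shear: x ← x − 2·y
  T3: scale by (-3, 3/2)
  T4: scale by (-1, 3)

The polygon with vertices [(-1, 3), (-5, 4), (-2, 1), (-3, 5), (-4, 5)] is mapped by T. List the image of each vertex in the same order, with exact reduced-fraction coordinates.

T1 scale by (-2, 2): (-1, 3) → (2, 6); (-5, 4) → (10, 8); (-2, 1) → (4, 2); (-3, 5) → (6, 10); (-4, 5) → (8, 10)
T2 shear: x ← x − 2·y: (2, 6) → (-10, 6); (10, 8) → (-6, 8); (4, 2) → (0, 2); (6, 10) → (-14, 10); (8, 10) → (-12, 10)
T3 scale by (-3, 3/2): (-10, 6) → (30, 9); (-6, 8) → (18, 12); (0, 2) → (0, 3); (-14, 10) → (42, 15); (-12, 10) → (36, 15)
T4 scale by (-1, 3): (30, 9) → (-30, 27); (18, 12) → (-18, 36); (0, 3) → (0, 9); (42, 15) → (-42, 45); (36, 15) → (-36, 45)

image vertices: (-30, 27), (-18, 36), (0, 9), (-42, 45), (-36, 45)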